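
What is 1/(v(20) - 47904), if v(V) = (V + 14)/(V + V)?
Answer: -20/958063 ≈ -2.0875e-5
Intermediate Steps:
v(V) = (14 + V)/(2*V) (v(V) = (14 + V)/((2*V)) = (14 + V)*(1/(2*V)) = (14 + V)/(2*V))
1/(v(20) - 47904) = 1/((1/2)*(14 + 20)/20 - 47904) = 1/((1/2)*(1/20)*34 - 47904) = 1/(17/20 - 47904) = 1/(-958063/20) = -20/958063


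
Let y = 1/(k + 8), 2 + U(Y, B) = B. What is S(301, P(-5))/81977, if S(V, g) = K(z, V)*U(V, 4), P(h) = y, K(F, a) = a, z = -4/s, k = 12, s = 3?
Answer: 86/11711 ≈ 0.0073435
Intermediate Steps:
U(Y, B) = -2 + B
z = -4/3 ≈ -1.3333
y = 1/20 (y = 1/(12 + 8) = 1/20 ≈ 0.050000)
P(h) = 1/20
S(V, g) = 2*V (S(V, g) = V*(-2 + 4) = V*2 = 2*V)
S(301, P(-5))/81977 = (2*301)/81977 = 602*(1/81977) = 86/11711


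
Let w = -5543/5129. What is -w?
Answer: 241/223 ≈ 1.0807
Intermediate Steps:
w = -241/223 (w = -5543*1/5129 = -241/223 ≈ -1.0807)
-w = -1*(-241/223) = 241/223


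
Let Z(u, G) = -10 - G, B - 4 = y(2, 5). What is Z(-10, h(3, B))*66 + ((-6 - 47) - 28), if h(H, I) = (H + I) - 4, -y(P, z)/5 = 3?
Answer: 51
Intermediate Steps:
y(P, z) = -15 (y(P, z) = -5*3 = -15)
B = -11 (B = 4 - 15 = -11)
h(H, I) = -4 + H + I
Z(-10, h(3, B))*66 + ((-6 - 47) - 28) = (-10 - (-4 + 3 - 11))*66 + ((-6 - 47) - 28) = (-10 - 1*(-12))*66 + (-53 - 28) = (-10 + 12)*66 - 81 = 2*66 - 81 = 132 - 81 = 51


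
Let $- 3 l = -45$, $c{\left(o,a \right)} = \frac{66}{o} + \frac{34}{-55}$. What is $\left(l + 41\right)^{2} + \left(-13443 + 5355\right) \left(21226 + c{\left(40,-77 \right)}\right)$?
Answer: $- \frac{9442460354}{55} \approx -1.7168 \cdot 10^{8}$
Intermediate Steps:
$c{\left(o,a \right)} = - \frac{34}{55} + \frac{66}{o}$ ($c{\left(o,a \right)} = \frac{66}{o} + 34 \left(- \frac{1}{55}\right) = \frac{66}{o} - \frac{34}{55} = - \frac{34}{55} + \frac{66}{o}$)
$l = 15$ ($l = \left(- \frac{1}{3}\right) \left(-45\right) = 15$)
$\left(l + 41\right)^{2} + \left(-13443 + 5355\right) \left(21226 + c{\left(40,-77 \right)}\right) = \left(15 + 41\right)^{2} + \left(-13443 + 5355\right) \left(21226 - \left(\frac{34}{55} - \frac{66}{40}\right)\right) = 56^{2} - 8088 \left(21226 + \left(- \frac{34}{55} + 66 \cdot \frac{1}{40}\right)\right) = 3136 - 8088 \left(21226 + \left(- \frac{34}{55} + \frac{33}{20}\right)\right) = 3136 - 8088 \left(21226 + \frac{227}{220}\right) = 3136 - \frac{9442632834}{55} = - \frac{9442460354}{55}$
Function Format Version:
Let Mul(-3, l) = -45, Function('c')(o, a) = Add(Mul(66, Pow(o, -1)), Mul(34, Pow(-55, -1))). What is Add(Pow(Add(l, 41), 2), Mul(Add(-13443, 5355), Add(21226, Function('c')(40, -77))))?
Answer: Rational(-9442460354, 55) ≈ -1.7168e+8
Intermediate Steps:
Function('c')(o, a) = Add(Rational(-34, 55), Mul(66, Pow(o, -1))) (Function('c')(o, a) = Add(Mul(66, Pow(o, -1)), Mul(34, Rational(-1, 55))) = Add(Mul(66, Pow(o, -1)), Rational(-34, 55)) = Add(Rational(-34, 55), Mul(66, Pow(o, -1))))
l = 15 (l = Mul(Rational(-1, 3), -45) = 15)
Add(Pow(Add(l, 41), 2), Mul(Add(-13443, 5355), Add(21226, Function('c')(40, -77)))) = Add(Pow(Add(15, 41), 2), Mul(Add(-13443, 5355), Add(21226, Add(Rational(-34, 55), Mul(66, Pow(40, -1)))))) = Add(Pow(56, 2), Mul(-8088, Add(21226, Add(Rational(-34, 55), Mul(66, Rational(1, 40)))))) = Add(3136, Mul(-8088, Add(21226, Add(Rational(-34, 55), Rational(33, 20))))) = Add(3136, Mul(-8088, Add(21226, Rational(227, 220)))) = Add(3136, Mul(-8088, Rational(4669947, 220))) = Add(3136, Rational(-9442632834, 55)) = Rational(-9442460354, 55)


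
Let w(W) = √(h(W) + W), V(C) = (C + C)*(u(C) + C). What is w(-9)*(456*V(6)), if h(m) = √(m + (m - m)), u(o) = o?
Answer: 65664*√(-9 + 3*I) ≈ 32397.0 + 1.9964e+5*I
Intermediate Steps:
h(m) = √m (h(m) = √(m + 0) = √m)
V(C) = 4*C² (V(C) = (C + C)*(C + C) = (2*C)*(2*C) = 4*C²)
w(W) = √(W + √W) (w(W) = √(√W + W) = √(W + √W))
w(-9)*(456*V(6)) = √(-9 + √(-9))*(456*(4*6²)) = √(-9 + 3*I)*(456*(4*36)) = √(-9 + 3*I)*(456*144) = √(-9 + 3*I)*65664 = 65664*√(-9 + 3*I)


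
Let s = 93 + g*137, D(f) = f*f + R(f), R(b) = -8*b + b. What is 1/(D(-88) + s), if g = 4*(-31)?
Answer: -1/8535 ≈ -0.00011716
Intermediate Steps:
R(b) = -7*b
g = -124
D(f) = f² - 7*f (D(f) = f*f - 7*f = f² - 7*f)
s = -16895 (s = 93 - 124*137 = 93 - 16988 = -16895)
1/(D(-88) + s) = 1/(-88*(-7 - 88) - 16895) = 1/(-88*(-95) - 16895) = 1/(8360 - 16895) = 1/(-8535) = -1/8535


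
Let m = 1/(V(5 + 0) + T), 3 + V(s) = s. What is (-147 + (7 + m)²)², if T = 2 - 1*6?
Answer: 175561/16 ≈ 10973.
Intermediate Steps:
V(s) = -3 + s
T = -4 (T = 2 - 6 = -4)
m = -½ (m = 1/((-3 + (5 + 0)) - 4) = 1/((-3 + 5) - 4) = 1/(2 - 4) = 1/(-2) = -½ ≈ -0.50000)
(-147 + (7 + m)²)² = (-147 + (7 - ½)²)² = (-147 + (13/2)²)² = (-147 + 169/4)² = (-419/4)² = 175561/16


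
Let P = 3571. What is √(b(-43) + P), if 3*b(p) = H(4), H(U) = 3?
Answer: 2*√893 ≈ 59.766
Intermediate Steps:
b(p) = 1 (b(p) = (⅓)*3 = 1)
√(b(-43) + P) = √(1 + 3571) = √3572 = 2*√893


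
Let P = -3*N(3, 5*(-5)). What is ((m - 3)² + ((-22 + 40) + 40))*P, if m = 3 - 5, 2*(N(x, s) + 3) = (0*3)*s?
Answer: 747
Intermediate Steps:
N(x, s) = -3 (N(x, s) = -3 + ((0*3)*s)/2 = -3 + (0*s)/2 = -3 + (½)*0 = -3 + 0 = -3)
m = -2
P = 9 (P = -3*(-3) = 9)
((m - 3)² + ((-22 + 40) + 40))*P = ((-2 - 3)² + ((-22 + 40) + 40))*9 = ((-5)² + (18 + 40))*9 = (25 + 58)*9 = 83*9 = 747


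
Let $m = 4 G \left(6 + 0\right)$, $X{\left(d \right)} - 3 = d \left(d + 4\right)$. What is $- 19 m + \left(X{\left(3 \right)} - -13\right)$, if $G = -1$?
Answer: $493$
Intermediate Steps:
$X{\left(d \right)} = 3 + d \left(4 + d\right)$ ($X{\left(d \right)} = 3 + d \left(d + 4\right) = 3 + d \left(4 + d\right)$)
$m = -24$ ($m = 4 \left(- (6 + 0)\right) = 4 \left(\left(-1\right) 6\right) = 4 \left(-6\right) = -24$)
$- 19 m + \left(X{\left(3 \right)} - -13\right) = \left(-19\right) \left(-24\right) + \left(\left(3 + 3^{2} + 4 \cdot 3\right) - -13\right) = 456 + \left(\left(3 + 9 + 12\right) + 13\right) = 456 + \left(24 + 13\right) = 456 + 37 = 493$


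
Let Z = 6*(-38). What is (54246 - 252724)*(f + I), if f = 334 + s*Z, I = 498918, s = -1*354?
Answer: -115110094792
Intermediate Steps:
s = -354
Z = -228
f = 81046 (f = 334 - 354*(-228) = 334 + 80712 = 81046)
(54246 - 252724)*(f + I) = (54246 - 252724)*(81046 + 498918) = -198478*579964 = -115110094792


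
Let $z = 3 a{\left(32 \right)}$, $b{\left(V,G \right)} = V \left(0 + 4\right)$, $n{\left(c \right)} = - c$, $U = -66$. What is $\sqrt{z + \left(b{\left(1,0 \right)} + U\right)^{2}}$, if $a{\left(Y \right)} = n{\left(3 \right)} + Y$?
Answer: $\sqrt{3931} \approx 62.698$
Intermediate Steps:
$a{\left(Y \right)} = -3 + Y$ ($a{\left(Y \right)} = \left(-1\right) 3 + Y = -3 + Y$)
$b{\left(V,G \right)} = 4 V$ ($b{\left(V,G \right)} = V 4 = 4 V$)
$z = 87$ ($z = 3 \left(-3 + 32\right) = 3 \cdot 29 = 87$)
$\sqrt{z + \left(b{\left(1,0 \right)} + U\right)^{2}} = \sqrt{87 + \left(4 \cdot 1 - 66\right)^{2}} = \sqrt{87 + \left(4 - 66\right)^{2}} = \sqrt{87 + \left(-62\right)^{2}} = \sqrt{87 + 3844} = \sqrt{3931}$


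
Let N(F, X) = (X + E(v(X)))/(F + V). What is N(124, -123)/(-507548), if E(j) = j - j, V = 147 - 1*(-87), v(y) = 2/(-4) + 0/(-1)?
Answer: 123/181702184 ≈ 6.7693e-7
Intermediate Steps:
v(y) = -½ (v(y) = 2*(-¼) + 0*(-1) = -½ + 0 = -½)
V = 234 (V = 147 + 87 = 234)
E(j) = 0
N(F, X) = X/(234 + F) (N(F, X) = (X + 0)/(F + 234) = X/(234 + F))
N(124, -123)/(-507548) = -123/(234 + 124)/(-507548) = -123/358*(-1/507548) = 123/181702184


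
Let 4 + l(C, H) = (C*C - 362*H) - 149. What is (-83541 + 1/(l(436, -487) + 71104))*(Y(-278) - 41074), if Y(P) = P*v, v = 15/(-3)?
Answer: 1449890833384320/437341 ≈ 3.3152e+9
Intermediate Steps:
v = -5 (v = 15*(-⅓) = -5)
l(C, H) = -153 + C² - 362*H (l(C, H) = -4 + ((C*C - 362*H) - 149) = -4 + ((C² - 362*H) - 149) = -4 + (-149 + C² - 362*H) = -153 + C² - 362*H)
Y(P) = -5*P (Y(P) = P*(-5) = -5*P)
(-83541 + 1/(l(436, -487) + 71104))*(Y(-278) - 41074) = (-83541 + 1/((-153 + 436² - 362*(-487)) + 71104))*(-5*(-278) - 41074) = (-83541 + 1/((-153 + 190096 + 176294) + 71104))*(1390 - 41074) = (-83541 + 1/(366237 + 71104))*(-39684) = (-83541 + 1/437341)*(-39684) = -36535904480/437341*(-39684) = 1449890833384320/437341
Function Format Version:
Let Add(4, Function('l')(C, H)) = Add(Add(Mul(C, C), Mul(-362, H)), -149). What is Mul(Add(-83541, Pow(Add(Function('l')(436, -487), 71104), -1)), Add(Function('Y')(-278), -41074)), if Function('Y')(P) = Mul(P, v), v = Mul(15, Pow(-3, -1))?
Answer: Rational(1449890833384320, 437341) ≈ 3.3152e+9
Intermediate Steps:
v = -5 (v = Mul(15, Rational(-1, 3)) = -5)
Function('l')(C, H) = Add(-153, Pow(C, 2), Mul(-362, H)) (Function('l')(C, H) = Add(-4, Add(Add(Mul(C, C), Mul(-362, H)), -149)) = Add(-4, Add(Add(Pow(C, 2), Mul(-362, H)), -149)) = Add(-4, Add(-149, Pow(C, 2), Mul(-362, H))) = Add(-153, Pow(C, 2), Mul(-362, H)))
Function('Y')(P) = Mul(-5, P) (Function('Y')(P) = Mul(P, -5) = Mul(-5, P))
Mul(Add(-83541, Pow(Add(Function('l')(436, -487), 71104), -1)), Add(Function('Y')(-278), -41074)) = Mul(Add(-83541, Pow(Add(Add(-153, Pow(436, 2), Mul(-362, -487)), 71104), -1)), Add(Mul(-5, -278), -41074)) = Mul(Add(-83541, Pow(Add(Add(-153, 190096, 176294), 71104), -1)), Add(1390, -41074)) = Mul(Add(-83541, Pow(Add(366237, 71104), -1)), -39684) = Mul(Add(-83541, Pow(437341, -1)), -39684) = Mul(Add(-83541, Rational(1, 437341)), -39684) = Mul(Rational(-36535904480, 437341), -39684) = Rational(1449890833384320, 437341)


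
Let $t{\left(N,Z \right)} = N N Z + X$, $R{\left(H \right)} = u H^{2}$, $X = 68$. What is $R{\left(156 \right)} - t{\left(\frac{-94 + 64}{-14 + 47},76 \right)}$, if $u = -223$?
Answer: $- \frac{656674116}{121} \approx -5.4271 \cdot 10^{6}$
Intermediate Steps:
$R{\left(H \right)} = - 223 H^{2}$
$t{\left(N,Z \right)} = 68 + Z N^{2}$ ($t{\left(N,Z \right)} = N N Z + 68 = N^{2} Z + 68 = Z N^{2} + 68 = 68 + Z N^{2}$)
$R{\left(156 \right)} - t{\left(\frac{-94 + 64}{-14 + 47},76 \right)} = - 223 \cdot 156^{2} - \left(68 + 76 \left(\frac{-94 + 64}{-14 + 47}\right)^{2}\right) = \left(-223\right) 24336 - \left(68 + 76 \left(- \frac{30}{33}\right)^{2}\right) = -5426928 - \left(68 + 76 \left(\left(-30\right) \frac{1}{33}\right)^{2}\right) = -5426928 - \left(68 + 76 \left(- \frac{10}{11}\right)^{2}\right) = -5426928 - \left(68 + 76 \cdot \frac{100}{121}\right) = -5426928 - \left(68 + \frac{7600}{121}\right) = -5426928 - \frac{15828}{121} = - \frac{656674116}{121}$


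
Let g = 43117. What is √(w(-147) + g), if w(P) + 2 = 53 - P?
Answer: √43315 ≈ 208.12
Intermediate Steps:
w(P) = 51 - P (w(P) = -2 + (53 - P) = 51 - P)
√(w(-147) + g) = √((51 - 1*(-147)) + 43117) = √((51 + 147) + 43117) = √(198 + 43117) = √43315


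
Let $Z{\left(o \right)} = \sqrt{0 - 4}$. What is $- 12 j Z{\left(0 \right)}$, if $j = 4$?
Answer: $- 96 i \approx - 96.0 i$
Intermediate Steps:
$Z{\left(o \right)} = 2 i$ ($Z{\left(o \right)} = \sqrt{-4} = 2 i$)
$- 12 j Z{\left(0 \right)} = \left(-12\right) 4 \cdot 2 i = - 48 \cdot 2 i = - 96 i$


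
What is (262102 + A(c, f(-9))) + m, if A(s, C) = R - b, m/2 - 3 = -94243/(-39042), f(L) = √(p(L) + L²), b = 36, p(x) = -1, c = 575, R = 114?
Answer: 5118227149/19521 ≈ 2.6219e+5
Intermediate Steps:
f(L) = √(-1 + L²)
m = 211369/19521 (m = 6 + 2*(-94243/(-39042)) = 6 + 2*(-94243*(-1/39042)) = 6 + 2*(94243/39042) = 6 + 94243/19521 = 211369/19521 ≈ 10.828)
A(s, C) = 78 (A(s, C) = 114 - 1*36 = 114 - 36 = 78)
(262102 + A(c, f(-9))) + m = (262102 + 78) + 211369/19521 = 262180 + 211369/19521 = 5118227149/19521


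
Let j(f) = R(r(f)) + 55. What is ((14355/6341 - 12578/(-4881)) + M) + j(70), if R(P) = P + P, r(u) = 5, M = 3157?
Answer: 99872080315/30950421 ≈ 3226.8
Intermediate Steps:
R(P) = 2*P
j(f) = 65 (j(f) = 2*5 + 55 = 10 + 55 = 65)
((14355/6341 - 12578/(-4881)) + M) + j(70) = ((14355/6341 - 12578/(-4881)) + 3157) + 65 = ((14355*(1/6341) - 12578*(-1/4881)) + 3157) + 65 = ((14355/6341 + 12578/4881) + 3157) + 65 = (149823853/30950421 + 3157) + 65 = 97860302950/30950421 + 65 = 99872080315/30950421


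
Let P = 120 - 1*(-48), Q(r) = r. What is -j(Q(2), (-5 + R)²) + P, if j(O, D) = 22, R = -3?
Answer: 146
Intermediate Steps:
P = 168 (P = 120 + 48 = 168)
-j(Q(2), (-5 + R)²) + P = -1*22 + 168 = -22 + 168 = 146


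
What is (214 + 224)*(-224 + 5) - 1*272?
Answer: -96194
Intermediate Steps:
(214 + 224)*(-224 + 5) - 1*272 = 438*(-219) - 272 = -95922 - 272 = -96194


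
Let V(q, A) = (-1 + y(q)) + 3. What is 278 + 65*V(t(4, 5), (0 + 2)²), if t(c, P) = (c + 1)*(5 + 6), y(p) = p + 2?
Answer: 4113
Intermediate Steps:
y(p) = 2 + p
t(c, P) = 11 + 11*c (t(c, P) = (1 + c)*11 = 11 + 11*c)
V(q, A) = 4 + q (V(q, A) = (-1 + (2 + q)) + 3 = (1 + q) + 3 = 4 + q)
278 + 65*V(t(4, 5), (0 + 2)²) = 278 + 65*(4 + (11 + 11*4)) = 278 + 65*(4 + (11 + 44)) = 278 + 65*(4 + 55) = 278 + 65*59 = 278 + 3835 = 4113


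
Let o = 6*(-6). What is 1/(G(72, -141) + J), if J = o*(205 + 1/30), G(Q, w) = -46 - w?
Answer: -5/36431 ≈ -0.00013725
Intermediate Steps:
o = -36
J = -36906/5 (J = -36*(205 + 1/30) = -36*6151/30 = -36906/5 ≈ -7381.2)
1/(G(72, -141) + J) = 1/((-46 - 1*(-141)) - 36906/5) = 1/((-46 + 141) - 36906/5) = 1/(95 - 36906/5) = 1/(-36431/5) = -5/36431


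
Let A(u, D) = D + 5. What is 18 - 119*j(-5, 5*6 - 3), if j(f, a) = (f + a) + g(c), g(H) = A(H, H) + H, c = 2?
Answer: -3671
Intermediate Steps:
A(u, D) = 5 + D
g(H) = 5 + 2*H (g(H) = (5 + H) + H = 5 + 2*H)
j(f, a) = 9 + a + f (j(f, a) = (f + a) + (5 + 2*2) = (a + f) + (5 + 4) = (a + f) + 9 = 9 + a + f)
18 - 119*j(-5, 5*6 - 3) = 18 - 119*(9 + (5*6 - 3) - 5) = 18 - 119*(9 + (30 - 3) - 5) = 18 - 119*(9 + 27 - 5) = 18 - 119*31 = 18 - 3689 = -3671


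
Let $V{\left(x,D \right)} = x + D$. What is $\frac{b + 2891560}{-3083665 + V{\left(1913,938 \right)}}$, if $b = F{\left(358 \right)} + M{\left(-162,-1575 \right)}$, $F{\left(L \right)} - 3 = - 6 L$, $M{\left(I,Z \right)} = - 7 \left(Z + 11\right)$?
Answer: $- \frac{2900363}{3080814} \approx -0.94143$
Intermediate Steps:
$M{\left(I,Z \right)} = -77 - 7 Z$ ($M{\left(I,Z \right)} = - 7 \left(11 + Z\right) = -77 - 7 Z$)
$F{\left(L \right)} = 3 - 6 L$
$V{\left(x,D \right)} = D + x$
$b = 8803$ ($b = \left(3 - 2148\right) - -10948 = \left(3 - 2148\right) + \left(-77 + 11025\right) = -2145 + 10948 = 8803$)
$\frac{b + 2891560}{-3083665 + V{\left(1913,938 \right)}} = \frac{8803 + 2891560}{-3083665 + \left(938 + 1913\right)} = \frac{2900363}{-3083665 + 2851} = \frac{2900363}{-3080814} = 2900363 \left(- \frac{1}{3080814}\right) = - \frac{2900363}{3080814}$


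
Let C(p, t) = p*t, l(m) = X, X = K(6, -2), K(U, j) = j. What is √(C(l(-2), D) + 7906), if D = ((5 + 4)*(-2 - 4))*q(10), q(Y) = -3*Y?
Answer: √4666 ≈ 68.308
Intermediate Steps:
X = -2
l(m) = -2
D = 1620 (D = ((5 + 4)*(-2 - 4))*(-3*10) = (9*(-6))*(-30) = -54*(-30) = 1620)
√(C(l(-2), D) + 7906) = √(-2*1620 + 7906) = √(-3240 + 7906) = √4666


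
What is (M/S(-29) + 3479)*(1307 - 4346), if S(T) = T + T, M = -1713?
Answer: -618421305/58 ≈ -1.0662e+7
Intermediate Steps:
S(T) = 2*T
(M/S(-29) + 3479)*(1307 - 4346) = (-1713/(2*(-29)) + 3479)*(1307 - 4346) = (-1713/(-58) + 3479)*(-3039) = (-1713*(-1/58) + 3479)*(-3039) = (1713/58 + 3479)*(-3039) = (203495/58)*(-3039) = -618421305/58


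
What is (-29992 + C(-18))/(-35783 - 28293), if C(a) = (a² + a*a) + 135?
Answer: 29209/64076 ≈ 0.45585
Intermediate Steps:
C(a) = 135 + 2*a² (C(a) = (a² + a²) + 135 = 2*a² + 135 = 135 + 2*a²)
(-29992 + C(-18))/(-35783 - 28293) = (-29992 + (135 + 2*(-18)²))/(-35783 - 28293) = (-29992 + (135 + 2*324))/(-64076) = (-29992 + (135 + 648))*(-1/64076) = (-29992 + 783)*(-1/64076) = -29209*(-1/64076) = 29209/64076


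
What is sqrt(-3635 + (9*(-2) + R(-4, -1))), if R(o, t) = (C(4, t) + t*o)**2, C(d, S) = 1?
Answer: 2*I*sqrt(907) ≈ 60.233*I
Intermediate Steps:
R(o, t) = (1 + o*t)**2 (R(o, t) = (1 + t*o)**2 = (1 + o*t)**2)
sqrt(-3635 + (9*(-2) + R(-4, -1))) = sqrt(-3635 + (9*(-2) + (1 - 4*(-1))**2)) = sqrt(-3635 + (-18 + (1 + 4)**2)) = sqrt(-3635 + (-18 + 5**2)) = sqrt(-3635 + (-18 + 25)) = sqrt(-3635 + 7) = sqrt(-3628) = 2*I*sqrt(907)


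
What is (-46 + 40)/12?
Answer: -½ ≈ -0.50000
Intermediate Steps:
(-46 + 40)/12 = (1/12)*(-6) = -½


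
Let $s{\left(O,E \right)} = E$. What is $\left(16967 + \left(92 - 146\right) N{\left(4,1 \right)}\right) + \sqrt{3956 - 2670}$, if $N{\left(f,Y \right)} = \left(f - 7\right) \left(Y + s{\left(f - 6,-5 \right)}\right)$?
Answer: $16319 + \sqrt{1286} \approx 16355.0$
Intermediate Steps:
$N{\left(f,Y \right)} = \left(-7 + f\right) \left(-5 + Y\right)$ ($N{\left(f,Y \right)} = \left(f - 7\right) \left(Y - 5\right) = \left(-7 + f\right) \left(-5 + Y\right)$)
$\left(16967 + \left(92 - 146\right) N{\left(4,1 \right)}\right) + \sqrt{3956 - 2670} = \left(16967 + \left(92 - 146\right) \left(35 - 7 - 20 + 1 \cdot 4\right)\right) + \sqrt{3956 - 2670} = \left(16967 + \left(92 - 146\right) \left(35 - 7 - 20 + 4\right)\right) + \sqrt{1286} = \left(16967 - 648\right) + \sqrt{1286} = 16319 + \sqrt{1286}$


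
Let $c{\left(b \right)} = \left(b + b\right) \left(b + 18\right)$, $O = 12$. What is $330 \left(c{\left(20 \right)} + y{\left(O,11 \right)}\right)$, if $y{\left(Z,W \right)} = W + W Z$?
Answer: $548790$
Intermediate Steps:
$c{\left(b \right)} = 2 b \left(18 + b\right)$
$330 \left(c{\left(20 \right)} + y{\left(O,11 \right)}\right) = 330 \left(2 \cdot 20 \left(18 + 20\right) + 11 \left(1 + 12\right)\right) = 330 \left(2 \cdot 20 \cdot 38 + 11 \cdot 13\right) = 330 \left(1520 + 143\right) = 330 \cdot 1663 = 548790$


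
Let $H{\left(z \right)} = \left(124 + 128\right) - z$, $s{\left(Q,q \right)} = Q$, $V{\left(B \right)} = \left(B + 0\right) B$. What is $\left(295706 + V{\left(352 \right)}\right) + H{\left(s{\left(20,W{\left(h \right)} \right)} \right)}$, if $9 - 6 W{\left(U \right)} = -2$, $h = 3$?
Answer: $419842$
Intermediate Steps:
$W{\left(U \right)} = \frac{11}{6}$ ($W{\left(U \right)} = \frac{3}{2} - - \frac{1}{3} = \frac{3}{2} + \frac{1}{3} = \frac{11}{6}$)
$V{\left(B \right)} = B^{2}$ ($V{\left(B \right)} = B B = B^{2}$)
$H{\left(z \right)} = 252 - z$
$\left(295706 + V{\left(352 \right)}\right) + H{\left(s{\left(20,W{\left(h \right)} \right)} \right)} = \left(295706 + 352^{2}\right) + \left(252 - 20\right) = \left(295706 + 123904\right) + \left(252 - 20\right) = 419610 + 232 = 419842$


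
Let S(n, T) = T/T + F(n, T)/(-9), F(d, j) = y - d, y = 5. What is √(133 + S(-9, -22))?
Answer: 2*√298/3 ≈ 11.508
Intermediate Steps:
F(d, j) = 5 - d
S(n, T) = 4/9 + n/9 (S(n, T) = T/T + (5 - n)/(-9) = 1 + (5 - n)*(-⅑) = 1 + (-5/9 + n/9) = 4/9 + n/9)
√(133 + S(-9, -22)) = √(133 + (4/9 + (⅑)*(-9))) = √(133 + (4/9 - 1)) = √(133 - 5/9) = √(1192/9) = 2*√298/3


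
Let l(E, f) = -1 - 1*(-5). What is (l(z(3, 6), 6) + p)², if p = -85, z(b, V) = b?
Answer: 6561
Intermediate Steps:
l(E, f) = 4 (l(E, f) = -1 + 5 = 4)
(l(z(3, 6), 6) + p)² = (4 - 85)² = (-81)² = 6561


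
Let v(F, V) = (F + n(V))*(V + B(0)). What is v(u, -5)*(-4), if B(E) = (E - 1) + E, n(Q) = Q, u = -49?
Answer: -1296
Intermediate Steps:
B(E) = -1 + 2*E (B(E) = (-1 + E) + E = -1 + 2*E)
v(F, V) = (-1 + V)*(F + V) (v(F, V) = (F + V)*(V + (-1 + 2*0)) = (F + V)*(V + (-1 + 0)) = (F + V)*(V - 1) = (F + V)*(-1 + V) = (-1 + V)*(F + V))
v(u, -5)*(-4) = ((-5)² - 1*(-49) - 1*(-5) - 49*(-5))*(-4) = (25 + 49 + 5 + 245)*(-4) = 324*(-4) = -1296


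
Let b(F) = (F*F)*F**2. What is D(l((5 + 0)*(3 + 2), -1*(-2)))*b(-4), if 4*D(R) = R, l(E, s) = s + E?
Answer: 1728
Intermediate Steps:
l(E, s) = E + s
b(F) = F**4 (b(F) = F**2*F**2 = F**4)
D(R) = R/4
D(l((5 + 0)*(3 + 2), -1*(-2)))*b(-4) = (((5 + 0)*(3 + 2) - 1*(-2))/4)*(-4)**4 = ((5*5 + 2)/4)*256 = ((25 + 2)/4)*256 = ((1/4)*27)*256 = (27/4)*256 = 1728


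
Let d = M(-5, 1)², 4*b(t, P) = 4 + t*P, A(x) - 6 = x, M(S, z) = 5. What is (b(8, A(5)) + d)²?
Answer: 2304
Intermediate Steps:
A(x) = 6 + x
b(t, P) = 1 + P*t/4 (b(t, P) = (4 + t*P)/4 = (4 + P*t)/4 = 1 + P*t/4)
d = 25 (d = 5² = 25)
(b(8, A(5)) + d)² = ((1 + (¼)*(6 + 5)*8) + 25)² = ((1 + (¼)*11*8) + 25)² = ((1 + 22) + 25)² = (23 + 25)² = 48² = 2304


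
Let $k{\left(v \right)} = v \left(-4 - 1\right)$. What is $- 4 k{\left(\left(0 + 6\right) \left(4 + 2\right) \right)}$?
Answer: $720$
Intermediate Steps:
$k{\left(v \right)} = - 5 v$ ($k{\left(v \right)} = v \left(-5\right) = - 5 v$)
$- 4 k{\left(\left(0 + 6\right) \left(4 + 2\right) \right)} = - 4 \left(- 5 \left(0 + 6\right) \left(4 + 2\right)\right) = - 4 \left(- 5 \cdot 6 \cdot 6\right) = - 4 \left(\left(-5\right) 36\right) = \left(-4\right) \left(-180\right) = 720$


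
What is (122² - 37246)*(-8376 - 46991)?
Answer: 1238116854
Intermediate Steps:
(122² - 37246)*(-8376 - 46991) = (14884 - 37246)*(-55367) = -22362*(-55367) = 1238116854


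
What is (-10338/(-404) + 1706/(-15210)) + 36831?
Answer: 56619288449/1536210 ≈ 36857.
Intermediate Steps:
(-10338/(-404) + 1706/(-15210)) + 36831 = (-10338*(-1/404) + 1706*(-1/15210)) + 36831 = (5169/202 - 853/7605) + 36831 = 39137939/1536210 + 36831 = 56619288449/1536210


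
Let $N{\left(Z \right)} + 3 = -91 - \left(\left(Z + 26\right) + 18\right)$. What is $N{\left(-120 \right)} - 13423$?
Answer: $-13441$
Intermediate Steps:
$N{\left(Z \right)} = -138 - Z$ ($N{\left(Z \right)} = -3 - \left(135 + Z\right) = -138 - Z$)
$N{\left(-120 \right)} - 13423 = \left(-138 - -120\right) - 13423 = \left(-138 + 120\right) - 13423 = -18 - 13423 = -13441$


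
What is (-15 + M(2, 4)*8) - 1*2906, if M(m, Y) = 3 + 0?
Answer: -2897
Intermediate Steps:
M(m, Y) = 3
(-15 + M(2, 4)*8) - 1*2906 = (-15 + 3*8) - 1*2906 = (-15 + 24) - 2906 = 9 - 2906 = -2897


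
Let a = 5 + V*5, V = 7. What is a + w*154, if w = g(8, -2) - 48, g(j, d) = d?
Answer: -7660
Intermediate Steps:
w = -50 (w = -2 - 48 = -50)
a = 40 (a = 5 + 7*5 = 5 + 35 = 40)
a + w*154 = 40 - 50*154 = 40 - 7700 = -7660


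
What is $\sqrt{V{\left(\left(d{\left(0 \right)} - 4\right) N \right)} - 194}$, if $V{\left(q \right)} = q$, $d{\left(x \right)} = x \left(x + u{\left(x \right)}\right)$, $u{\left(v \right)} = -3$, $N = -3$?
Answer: $i \sqrt{182} \approx 13.491 i$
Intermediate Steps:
$d{\left(x \right)} = x \left(-3 + x\right)$ ($d{\left(x \right)} = x \left(x - 3\right) = x \left(-3 + x\right)$)
$\sqrt{V{\left(\left(d{\left(0 \right)} - 4\right) N \right)} - 194} = \sqrt{\left(0 \left(-3 + 0\right) - 4\right) \left(-3\right) - 194} = \sqrt{\left(0 \left(-3\right) - 4\right) \left(-3\right) - 194} = \sqrt{\left(0 - 4\right) \left(-3\right) - 194} = \sqrt{\left(-4\right) \left(-3\right) - 194} = \sqrt{12 - 194} = \sqrt{-182} = i \sqrt{182}$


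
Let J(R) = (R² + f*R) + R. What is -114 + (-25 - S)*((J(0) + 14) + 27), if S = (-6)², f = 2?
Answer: -2615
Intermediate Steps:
S = 36
J(R) = R² + 3*R (J(R) = (R² + 2*R) + R = R² + 3*R)
-114 + (-25 - S)*((J(0) + 14) + 27) = -114 + (-25 - 1*36)*((0*(3 + 0) + 14) + 27) = -114 + (-25 - 36)*((0*3 + 14) + 27) = -114 - 61*((0 + 14) + 27) = -114 - 61*(14 + 27) = -114 - 61*41 = -114 - 2501 = -2615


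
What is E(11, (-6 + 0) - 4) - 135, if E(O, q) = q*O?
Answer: -245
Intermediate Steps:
E(O, q) = O*q
E(11, (-6 + 0) - 4) - 135 = 11*((-6 + 0) - 4) - 135 = 11*(-6 - 4) - 135 = 11*(-10) - 135 = -110 - 135 = -245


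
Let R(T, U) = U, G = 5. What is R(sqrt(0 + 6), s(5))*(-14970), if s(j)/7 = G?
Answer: -523950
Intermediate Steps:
s(j) = 35 (s(j) = 7*5 = 35)
R(sqrt(0 + 6), s(5))*(-14970) = 35*(-14970) = -523950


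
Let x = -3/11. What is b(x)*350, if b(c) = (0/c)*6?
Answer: 0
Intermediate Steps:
x = -3/11 (x = -3*1/11 = -3/11 ≈ -0.27273)
b(c) = 0 (b(c) = 0*6 = 0)
b(x)*350 = 0*350 = 0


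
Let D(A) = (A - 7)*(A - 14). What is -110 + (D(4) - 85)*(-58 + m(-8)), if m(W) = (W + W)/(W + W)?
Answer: 3025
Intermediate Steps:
D(A) = (-14 + A)*(-7 + A) (D(A) = (-7 + A)*(-14 + A) = (-14 + A)*(-7 + A))
m(W) = 1 (m(W) = (2*W)/((2*W)) = (2*W)*(1/(2*W)) = 1)
-110 + (D(4) - 85)*(-58 + m(-8)) = -110 + ((98 + 4² - 21*4) - 85)*(-58 + 1) = -110 + ((98 + 16 - 84) - 85)*(-57) = -110 + (30 - 85)*(-57) = -110 - 55*(-57) = -110 + 3135 = 3025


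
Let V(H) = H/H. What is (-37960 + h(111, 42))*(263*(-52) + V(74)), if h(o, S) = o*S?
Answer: 455350150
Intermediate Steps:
h(o, S) = S*o
V(H) = 1
(-37960 + h(111, 42))*(263*(-52) + V(74)) = (-37960 + 42*111)*(263*(-52) + 1) = (-37960 + 4662)*(-13676 + 1) = -33298*(-13675) = 455350150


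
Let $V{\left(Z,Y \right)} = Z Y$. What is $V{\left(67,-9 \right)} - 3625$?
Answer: $-4228$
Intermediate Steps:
$V{\left(Z,Y \right)} = Y Z$
$V{\left(67,-9 \right)} - 3625 = \left(-9\right) 67 - 3625 = -603 - 3625 = -4228$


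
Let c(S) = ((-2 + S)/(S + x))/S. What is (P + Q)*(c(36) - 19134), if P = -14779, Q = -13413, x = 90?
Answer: 305854267960/567 ≈ 5.3943e+8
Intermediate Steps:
c(S) = (-2 + S)/(S*(90 + S)) (c(S) = ((-2 + S)/(S + 90))/S = ((-2 + S)/(90 + S))/S = (-2 + S)/(S*(90 + S)))
(P + Q)*(c(36) - 19134) = (-14779 - 13413)*((-2 + 36)/(36*(90 + 36)) - 19134) = -28192*((1/36)*34/126 - 19134) = -28192*((1/36)*(1/126)*34 - 19134) = -28192*(17/2268 - 19134) = -28192*(-43395895/2268) = 305854267960/567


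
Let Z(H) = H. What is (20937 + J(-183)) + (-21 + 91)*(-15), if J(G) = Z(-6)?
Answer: 19881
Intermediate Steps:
J(G) = -6
(20937 + J(-183)) + (-21 + 91)*(-15) = (20937 - 6) + (-21 + 91)*(-15) = 20931 + 70*(-15) = 20931 - 1050 = 19881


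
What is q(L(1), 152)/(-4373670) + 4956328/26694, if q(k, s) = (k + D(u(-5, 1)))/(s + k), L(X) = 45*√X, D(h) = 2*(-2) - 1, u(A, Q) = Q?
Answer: 71173943107216/383331619251 ≈ 185.67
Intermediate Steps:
D(h) = -5 (D(h) = -4 - 1 = -5)
q(k, s) = (-5 + k)/(k + s) (q(k, s) = (k - 5)/(s + k) = (-5 + k)/(k + s))
q(L(1), 152)/(-4373670) + 4956328/26694 = ((-5 + 45*√1)/(45*√1 + 152))/(-4373670) + 4956328/26694 = ((-5 + 45*1)/(45*1 + 152))*(-1/4373670) + 4956328*(1/26694) = ((-5 + 45)/(45 + 152))*(-1/4373670) + 2478164/13347 = (40/197)*(-1/4373670) + 2478164/13347 = -4/86161299 + 2478164/13347 = 71173943107216/383331619251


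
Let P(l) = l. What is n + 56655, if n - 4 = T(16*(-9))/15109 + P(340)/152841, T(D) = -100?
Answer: 130841183323831/2309274669 ≈ 56659.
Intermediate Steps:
n = 9226951636/2309274669 (n = 4 + (-100/15109 + 340/152841) = 4 - 10147040/2309274669 = 9226951636/2309274669 ≈ 3.9956)
n + 56655 = 9226951636/2309274669 + 56655 = 130841183323831/2309274669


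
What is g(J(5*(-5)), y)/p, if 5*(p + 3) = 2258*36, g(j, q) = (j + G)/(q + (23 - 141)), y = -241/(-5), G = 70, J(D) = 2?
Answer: -600/9454759 ≈ -6.3460e-5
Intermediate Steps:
y = 241/5 (y = -241*(-⅕) = 241/5 ≈ 48.200)
g(j, q) = (70 + j)/(-118 + q) (g(j, q) = (j + 70)/(q + (23 - 141)) = (70 + j)/(q - 118) = (70 + j)/(-118 + q))
p = 81273/5 (p = -3 + (2258*36)/5 = -3 + (⅕)*81288 = -3 + 81288/5 = 81273/5 ≈ 16255.)
g(J(5*(-5)), y)/p = ((70 + 2)/(-118 + 241/5))/(81273/5) = (72/(-349/5))*(5/81273) = -5/349*72*(5/81273) = -360/349*5/81273 = -600/9454759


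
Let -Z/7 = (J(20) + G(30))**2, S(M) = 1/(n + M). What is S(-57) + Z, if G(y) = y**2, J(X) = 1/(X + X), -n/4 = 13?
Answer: -988902938363/174400 ≈ -5.6703e+6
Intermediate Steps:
n = -52 (n = -4*13 = -52)
J(X) = 1/(2*X)
S(M) = 1/(-52 + M)
Z = -9072504007/1600 (Z = -7*((1/2)/20 + 30**2)**2 = -7*((1/2)*(1/20) + 900)**2 = -7*(1/40 + 900)**2 = -7*(36001/40)**2 = -7*1296072001/1600 = -9072504007/1600 ≈ -5.6703e+6)
S(-57) + Z = 1/(-52 - 57) - 9072504007/1600 = 1/(-109) - 9072504007/1600 = -1/109 - 9072504007/1600 = -988902938363/174400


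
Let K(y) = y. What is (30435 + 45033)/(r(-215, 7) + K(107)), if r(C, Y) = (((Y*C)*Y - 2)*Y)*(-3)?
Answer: 18867/55346 ≈ 0.34089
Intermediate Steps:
r(C, Y) = -3*Y*(-2 + C*Y**2) (r(C, Y) = (((C*Y)*Y - 2)*Y)*(-3) = ((C*Y**2 - 2)*Y)*(-3) = ((-2 + C*Y**2)*Y)*(-3) = (Y*(-2 + C*Y**2))*(-3) = -3*Y*(-2 + C*Y**2))
(30435 + 45033)/(r(-215, 7) + K(107)) = (30435 + 45033)/(3*7*(2 - 1*(-215)*7**2) + 107) = 75468/(3*7*(2 - 1*(-215)*49) + 107) = 75468/(3*7*(2 + 10535) + 107) = 75468/(3*7*10537 + 107) = 75468/(221277 + 107) = 75468/221384 = 75468*(1/221384) = 18867/55346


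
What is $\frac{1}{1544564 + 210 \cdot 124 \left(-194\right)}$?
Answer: $- \frac{1}{3507196} \approx -2.8513 \cdot 10^{-7}$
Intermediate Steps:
$\frac{1}{1544564 + 210 \cdot 124 \left(-194\right)} = \frac{1}{1544564 + 26040 \left(-194\right)} = \frac{1}{1544564 - 5051760} = \frac{1}{-3507196} = - \frac{1}{3507196}$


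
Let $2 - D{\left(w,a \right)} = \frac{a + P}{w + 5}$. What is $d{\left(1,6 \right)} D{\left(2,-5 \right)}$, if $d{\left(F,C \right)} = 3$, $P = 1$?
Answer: $\frac{54}{7} \approx 7.7143$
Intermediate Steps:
$D{\left(w,a \right)} = 2 - \frac{1 + a}{5 + w}$ ($D{\left(w,a \right)} = 2 - \frac{a + 1}{w + 5} = 2 - \frac{1 + a}{5 + w}$)
$d{\left(1,6 \right)} D{\left(2,-5 \right)} = 3 \frac{9 - -5 + 2 \cdot 2}{5 + 2} = 3 \frac{9 + 5 + 4}{7} = 3 \cdot \frac{1}{7} \cdot 18 = 3 \cdot \frac{18}{7} = \frac{54}{7}$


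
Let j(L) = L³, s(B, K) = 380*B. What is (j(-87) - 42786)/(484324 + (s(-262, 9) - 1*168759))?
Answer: -701289/216005 ≈ -3.2466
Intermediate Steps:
(j(-87) - 42786)/(484324 + (s(-262, 9) - 1*168759)) = ((-87)³ - 42786)/(484324 + (380*(-262) - 1*168759)) = (-658503 - 42786)/(484324 + (-99560 - 168759)) = -701289/(484324 - 268319) = -701289/216005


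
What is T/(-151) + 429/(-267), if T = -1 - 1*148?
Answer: -8332/13439 ≈ -0.61999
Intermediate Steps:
T = -149 (T = -1 - 148 = -149)
T/(-151) + 429/(-267) = -149/(-151) + 429/(-267) = -149*(-1/151) + 429*(-1/267) = 149/151 - 143/89 = -8332/13439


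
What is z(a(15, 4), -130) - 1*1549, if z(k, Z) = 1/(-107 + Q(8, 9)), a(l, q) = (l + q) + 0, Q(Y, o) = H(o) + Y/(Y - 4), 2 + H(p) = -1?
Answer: -167293/108 ≈ -1549.0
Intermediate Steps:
H(p) = -3 (H(p) = -2 - 1 = -3)
Q(Y, o) = -3 + Y/(-4 + Y) (Q(Y, o) = -3 + Y/(Y - 4) = -3 + Y/(-4 + Y))
a(l, q) = l + q
z(k, Z) = -1/108 (z(k, Z) = 1/(-107 + 2*(6 - 1*8)/(-4 + 8)) = 1/(-107 + 2*(6 - 8)/4) = 1/(-107 + 2*(¼)*(-2)) = 1/(-107 - 1) = 1/(-108) = -1/108)
z(a(15, 4), -130) - 1*1549 = -1/108 - 1*1549 = -1/108 - 1549 = -167293/108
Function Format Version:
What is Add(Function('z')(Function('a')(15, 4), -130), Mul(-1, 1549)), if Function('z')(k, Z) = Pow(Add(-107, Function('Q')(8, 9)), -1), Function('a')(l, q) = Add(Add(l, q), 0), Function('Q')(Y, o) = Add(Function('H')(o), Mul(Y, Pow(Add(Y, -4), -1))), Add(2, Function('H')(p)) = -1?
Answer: Rational(-167293, 108) ≈ -1549.0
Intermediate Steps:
Function('H')(p) = -3 (Function('H')(p) = Add(-2, -1) = -3)
Function('Q')(Y, o) = Add(-3, Mul(Y, Pow(Add(-4, Y), -1))) (Function('Q')(Y, o) = Add(-3, Mul(Y, Pow(Add(Y, -4), -1))) = Add(-3, Mul(Y, Pow(Add(-4, Y), -1))))
Function('a')(l, q) = Add(l, q)
Function('z')(k, Z) = Rational(-1, 108) (Function('z')(k, Z) = Pow(Add(-107, Mul(2, Pow(Add(-4, 8), -1), Add(6, Mul(-1, 8)))), -1) = Pow(Add(-107, Mul(2, Pow(4, -1), Add(6, -8))), -1) = Pow(Add(-107, Mul(2, Rational(1, 4), -2)), -1) = Pow(Add(-107, -1), -1) = Pow(-108, -1) = Rational(-1, 108))
Add(Function('z')(Function('a')(15, 4), -130), Mul(-1, 1549)) = Add(Rational(-1, 108), Mul(-1, 1549)) = Add(Rational(-1, 108), -1549) = Rational(-167293, 108)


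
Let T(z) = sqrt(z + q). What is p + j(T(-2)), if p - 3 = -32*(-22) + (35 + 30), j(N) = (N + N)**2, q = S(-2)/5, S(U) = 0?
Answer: 764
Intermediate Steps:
q = 0 (q = 0/5 = 0*(1/5) = 0)
T(z) = sqrt(z) (T(z) = sqrt(z + 0) = sqrt(z))
j(N) = 4*N**2 (j(N) = (2*N)**2 = 4*N**2)
p = 772 (p = 3 + (-32*(-22) + (35 + 30)) = 3 + (704 + 65) = 3 + 769 = 772)
p + j(T(-2)) = 772 + 4*(sqrt(-2))**2 = 772 + 4*(I*sqrt(2))**2 = 772 + 4*(-2) = 772 - 8 = 764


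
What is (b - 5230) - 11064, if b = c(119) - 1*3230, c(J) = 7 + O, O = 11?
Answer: -19506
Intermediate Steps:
c(J) = 18 (c(J) = 7 + 11 = 18)
b = -3212 (b = 18 - 1*3230 = 18 - 3230 = -3212)
(b - 5230) - 11064 = (-3212 - 5230) - 11064 = -8442 - 11064 = -19506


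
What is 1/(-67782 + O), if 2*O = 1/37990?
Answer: -75980/5150076359 ≈ -1.4753e-5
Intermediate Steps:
O = 1/75980 (O = (½)/37990 = (½)*(1/37990) = 1/75980 ≈ 1.3161e-5)
1/(-67782 + O) = 1/(-67782 + 1/75980) = 1/(-5150076359/75980) = -75980/5150076359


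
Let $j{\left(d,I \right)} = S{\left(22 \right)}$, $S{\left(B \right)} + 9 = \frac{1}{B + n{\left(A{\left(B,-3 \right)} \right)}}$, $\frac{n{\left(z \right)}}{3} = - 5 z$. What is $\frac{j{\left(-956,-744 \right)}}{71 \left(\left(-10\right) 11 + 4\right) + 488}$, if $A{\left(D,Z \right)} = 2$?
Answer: $\frac{73}{56304} \approx 0.0012965$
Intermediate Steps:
$n{\left(z \right)} = - 15 z$ ($n{\left(z \right)} = 3 \left(- 5 z\right) = - 15 z$)
$S{\left(B \right)} = -9 + \frac{1}{-30 + B}$ ($S{\left(B \right)} = -9 + \frac{1}{B - 30} = -9 + \frac{1}{-30 + B}$)
$j{\left(d,I \right)} = - \frac{73}{8}$ ($j{\left(d,I \right)} = \frac{271 - 198}{-30 + 22} = \frac{271 - 198}{-8} = \left(- \frac{1}{8}\right) 73 = - \frac{73}{8}$)
$\frac{j{\left(-956,-744 \right)}}{71 \left(\left(-10\right) 11 + 4\right) + 488} = - \frac{73}{8 \left(71 \left(\left(-10\right) 11 + 4\right) + 488\right)} = - \frac{73}{8 \left(71 \left(-110 + 4\right) + 488\right)} = - \frac{73}{8 \left(71 \left(-106\right) + 488\right)} = - \frac{73}{8 \left(-7526 + 488\right)} = - \frac{73}{8 \left(-7038\right)} = \left(- \frac{73}{8}\right) \left(- \frac{1}{7038}\right) = \frac{73}{56304}$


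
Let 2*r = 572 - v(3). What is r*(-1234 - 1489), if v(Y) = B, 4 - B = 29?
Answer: -1625631/2 ≈ -8.1282e+5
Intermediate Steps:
B = -25 (B = 4 - 1*29 = 4 - 29 = -25)
v(Y) = -25
r = 597/2 (r = (572 - 1*(-25))/2 = (572 + 25)/2 = (½)*597 = 597/2 ≈ 298.50)
r*(-1234 - 1489) = 597*(-1234 - 1489)/2 = (597/2)*(-2723) = -1625631/2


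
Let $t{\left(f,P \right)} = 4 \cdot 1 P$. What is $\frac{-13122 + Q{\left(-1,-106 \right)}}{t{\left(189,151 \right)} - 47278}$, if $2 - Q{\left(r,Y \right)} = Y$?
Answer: $\frac{723}{2593} \approx 0.27883$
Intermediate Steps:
$t{\left(f,P \right)} = 4 P$
$Q{\left(r,Y \right)} = 2 - Y$
$\frac{-13122 + Q{\left(-1,-106 \right)}}{t{\left(189,151 \right)} - 47278} = \frac{-13122 + \left(2 - -106\right)}{4 \cdot 151 - 47278} = \frac{-13122 + \left(2 + 106\right)}{604 - 47278} = \frac{-13122 + 108}{-46674} = \left(-13014\right) \left(- \frac{1}{46674}\right) = \frac{723}{2593}$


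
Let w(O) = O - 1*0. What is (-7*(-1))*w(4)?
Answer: 28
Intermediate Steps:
w(O) = O (w(O) = O + 0 = O)
(-7*(-1))*w(4) = -7*(-1)*4 = 7*4 = 28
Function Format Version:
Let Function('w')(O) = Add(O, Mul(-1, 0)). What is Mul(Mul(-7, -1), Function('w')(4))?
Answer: 28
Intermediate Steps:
Function('w')(O) = O (Function('w')(O) = Add(O, 0) = O)
Mul(Mul(-7, -1), Function('w')(4)) = Mul(Mul(-7, -1), 4) = Mul(7, 4) = 28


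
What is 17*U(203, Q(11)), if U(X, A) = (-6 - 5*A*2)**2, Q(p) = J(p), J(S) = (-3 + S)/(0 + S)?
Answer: 362372/121 ≈ 2994.8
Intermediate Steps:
J(S) = (-3 + S)/S
Q(p) = (-3 + p)/p
U(X, A) = (-6 - 10*A)**2
17*U(203, Q(11)) = 17*(4*(3 + 5*((-3 + 11)/11))**2) = 17*(4*(3 + 5*((1/11)*8))**2) = 17*(4*(3 + 5*(8/11))**2) = 17*(4*(3 + 40/11)**2) = 17*(4*(73/11)**2) = 17*(4*(5329/121)) = 17*(21316/121) = 362372/121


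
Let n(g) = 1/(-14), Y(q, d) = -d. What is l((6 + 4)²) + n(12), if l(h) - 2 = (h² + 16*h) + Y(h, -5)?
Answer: 162497/14 ≈ 11607.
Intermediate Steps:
n(g) = -1/14
l(h) = 7 + h² + 16*h (l(h) = 2 + ((h² + 16*h) - 1*(-5)) = 2 + ((h² + 16*h) + 5) = 2 + (5 + h² + 16*h) = 7 + h² + 16*h)
l((6 + 4)²) + n(12) = (7 + ((6 + 4)²)² + 16*(6 + 4)²) - 1/14 = (7 + (10²)² + 16*10²) - 1/14 = (7 + 100² + 16*100) - 1/14 = (7 + 10000 + 1600) - 1/14 = 11607 - 1/14 = 162497/14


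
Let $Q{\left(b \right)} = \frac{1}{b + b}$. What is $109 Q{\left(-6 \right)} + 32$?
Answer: $\frac{275}{12} \approx 22.917$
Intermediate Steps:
$Q{\left(b \right)} = \frac{1}{2 b}$
$109 Q{\left(-6 \right)} + 32 = 109 \frac{1}{2 \left(-6\right)} + 32 = 109 \cdot \frac{1}{2} \left(- \frac{1}{6}\right) + 32 = 109 \left(- \frac{1}{12}\right) + 32 = - \frac{109}{12} + 32 = \frac{275}{12}$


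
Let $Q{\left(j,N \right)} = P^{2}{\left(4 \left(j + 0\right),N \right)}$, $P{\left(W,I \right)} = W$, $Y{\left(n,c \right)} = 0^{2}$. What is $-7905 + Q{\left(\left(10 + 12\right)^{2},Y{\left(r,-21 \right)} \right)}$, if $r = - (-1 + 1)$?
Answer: $3740191$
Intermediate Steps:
$r = 0$ ($r = \left(-1\right) 0 = 0$)
$Y{\left(n,c \right)} = 0$
$Q{\left(j,N \right)} = 16 j^{2}$ ($Q{\left(j,N \right)} = \left(4 \left(j + 0\right)\right)^{2} = \left(4 j\right)^{2} = 16 j^{2}$)
$-7905 + Q{\left(\left(10 + 12\right)^{2},Y{\left(r,-21 \right)} \right)} = -7905 + 16 \left(\left(10 + 12\right)^{2}\right)^{2} = -7905 + 16 \left(22^{2}\right)^{2} = -7905 + 16 \cdot 484^{2} = -7905 + 16 \cdot 234256 = -7905 + 3748096 = 3740191$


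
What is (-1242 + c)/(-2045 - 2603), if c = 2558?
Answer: -47/166 ≈ -0.28313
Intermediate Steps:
(-1242 + c)/(-2045 - 2603) = (-1242 + 2558)/(-2045 - 2603) = 1316/(-4648) = 1316*(-1/4648) = -47/166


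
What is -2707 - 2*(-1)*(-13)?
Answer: -2733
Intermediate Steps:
-2707 - 2*(-1)*(-13) = -2707 + 2*(-13) = -2707 - 26 = -2733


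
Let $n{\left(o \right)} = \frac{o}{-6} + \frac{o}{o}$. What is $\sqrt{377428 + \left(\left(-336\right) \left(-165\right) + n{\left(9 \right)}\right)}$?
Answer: $\frac{\sqrt{1731470}}{2} \approx 657.93$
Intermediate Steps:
$n{\left(o \right)} = 1 - \frac{o}{6}$ ($n{\left(o \right)} = o \left(- \frac{1}{6}\right) + 1 = - \frac{o}{6} + 1 = 1 - \frac{o}{6}$)
$\sqrt{377428 + \left(\left(-336\right) \left(-165\right) + n{\left(9 \right)}\right)} = \sqrt{377428 + \left(\left(-336\right) \left(-165\right) + \left(1 - \frac{3}{2}\right)\right)} = \sqrt{377428 + \left(55440 + \left(1 - \frac{3}{2}\right)\right)} = \sqrt{377428 + \left(55440 - \frac{1}{2}\right)} = \sqrt{377428 + \frac{110879}{2}} = \sqrt{\frac{865735}{2}} = \frac{\sqrt{1731470}}{2}$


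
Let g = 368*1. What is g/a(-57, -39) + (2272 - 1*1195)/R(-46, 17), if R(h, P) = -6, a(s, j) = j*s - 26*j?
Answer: -1161347/6474 ≈ -179.39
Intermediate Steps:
g = 368
a(s, j) = -26*j + j*s
g/a(-57, -39) + (2272 - 1*1195)/R(-46, 17) = 368/((-39*(-26 - 57))) + (2272 - 1*1195)/(-6) = 368/((-39*(-83))) + (2272 - 1195)*(-1/6) = 368/3237 + 1077*(-1/6) = 368*(1/3237) - 359/2 = 368/3237 - 359/2 = -1161347/6474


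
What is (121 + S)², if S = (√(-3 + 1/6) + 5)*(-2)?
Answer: (333 - I*√102)²/9 ≈ 12310.0 - 747.36*I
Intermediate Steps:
S = -10 - I*√102/3 (S = (√(-3 + ⅙) + 5)*(-2) = (√(-17/6) + 5)*(-2) = (I*√102/6 + 5)*(-2) = (5 + I*√102/6)*(-2) = -10 - I*√102/3 ≈ -10.0 - 3.3665*I)
(121 + S)² = (121 + (-10 - I*√102/3))² = (111 - I*√102/3)²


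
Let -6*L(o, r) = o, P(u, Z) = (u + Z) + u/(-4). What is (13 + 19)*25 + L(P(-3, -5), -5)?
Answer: 19229/24 ≈ 801.21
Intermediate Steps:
P(u, Z) = Z + 3*u/4 (P(u, Z) = (Z + u) + u*(-1/4) = (Z + u) - u/4 = Z + 3*u/4)
L(o, r) = -o/6
(13 + 19)*25 + L(P(-3, -5), -5) = (13 + 19)*25 - (-5 + (3/4)*(-3))/6 = 32*25 - (-5 - 9/4)/6 = 800 - 1/6*(-29/4) = 800 + 29/24 = 19229/24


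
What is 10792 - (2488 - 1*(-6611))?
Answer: 1693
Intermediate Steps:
10792 - (2488 - 1*(-6611)) = 10792 - (2488 + 6611) = 10792 - 1*9099 = 10792 - 9099 = 1693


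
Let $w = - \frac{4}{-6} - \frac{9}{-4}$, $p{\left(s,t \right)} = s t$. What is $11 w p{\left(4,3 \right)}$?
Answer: $385$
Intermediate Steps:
$w = \frac{35}{12}$ ($w = \left(-4\right) \left(- \frac{1}{6}\right) - - \frac{9}{4} = \frac{2}{3} + \frac{9}{4} = \frac{35}{12} \approx 2.9167$)
$11 w p{\left(4,3 \right)} = 11 \cdot \frac{35}{12} \cdot 4 \cdot 3 = \frac{385}{12} \cdot 12 = 385$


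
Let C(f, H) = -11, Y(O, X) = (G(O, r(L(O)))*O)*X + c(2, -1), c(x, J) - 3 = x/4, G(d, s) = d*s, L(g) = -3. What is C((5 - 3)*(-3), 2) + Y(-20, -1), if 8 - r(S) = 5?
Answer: -2415/2 ≈ -1207.5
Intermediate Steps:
r(S) = 3 (r(S) = 8 - 1*5 = 8 - 5 = 3)
c(x, J) = 3 + x/4
Y(O, X) = 7/2 + 3*X*O² (Y(O, X) = ((O*3)*O)*X + (3 + (¼)*2) = ((3*O)*O)*X + (3 + ½) = (3*O²)*X + 7/2 = 3*X*O² + 7/2 = 7/2 + 3*X*O²)
C((5 - 3)*(-3), 2) + Y(-20, -1) = -11 + (7/2 + 3*(-1)*(-20)²) = -11 + (7/2 + 3*(-1)*400) = -11 + (7/2 - 1200) = -11 - 2393/2 = -2415/2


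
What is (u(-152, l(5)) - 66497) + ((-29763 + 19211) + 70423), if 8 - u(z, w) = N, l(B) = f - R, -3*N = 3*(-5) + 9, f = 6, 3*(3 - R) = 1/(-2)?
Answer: -6620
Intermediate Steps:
R = 19/6 (R = 3 - ⅓/(-2) = 3 - ⅓*(-½) = 3 + ⅙ = 19/6 ≈ 3.1667)
N = 2 (N = -(3*(-5) + 9)/3 = -(-15 + 9)/3 = -⅓*(-6) = 2)
l(B) = 17/6 (l(B) = 6 - 1*19/6 = 6 - 19/6 = 17/6)
u(z, w) = 6 (u(z, w) = 8 - 1*2 = 8 - 2 = 6)
(u(-152, l(5)) - 66497) + ((-29763 + 19211) + 70423) = (6 - 66497) + ((-29763 + 19211) + 70423) = -66491 + (-10552 + 70423) = -66491 + 59871 = -6620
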